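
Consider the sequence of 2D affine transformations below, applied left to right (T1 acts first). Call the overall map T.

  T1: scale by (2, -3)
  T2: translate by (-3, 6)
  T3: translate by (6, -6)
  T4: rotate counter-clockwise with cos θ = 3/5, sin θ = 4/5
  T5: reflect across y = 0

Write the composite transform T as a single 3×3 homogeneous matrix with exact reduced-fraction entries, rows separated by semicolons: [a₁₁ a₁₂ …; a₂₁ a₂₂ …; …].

T = [6/5 12/5 9/5; -8/5 9/5 -12/5; 0 0 1]

T1 = [2 0 0; 0 -3 0; 0 0 1]
T2·T1 = [2 0 -3; 0 -3 6; 0 0 1]
T3·…·T1 = [2 0 3; 0 -3 0; 0 0 1]
T4·…·T1 = [6/5 12/5 9/5; 8/5 -9/5 12/5; 0 0 1]
T5·…·T1 = [6/5 12/5 9/5; -8/5 9/5 -12/5; 0 0 1]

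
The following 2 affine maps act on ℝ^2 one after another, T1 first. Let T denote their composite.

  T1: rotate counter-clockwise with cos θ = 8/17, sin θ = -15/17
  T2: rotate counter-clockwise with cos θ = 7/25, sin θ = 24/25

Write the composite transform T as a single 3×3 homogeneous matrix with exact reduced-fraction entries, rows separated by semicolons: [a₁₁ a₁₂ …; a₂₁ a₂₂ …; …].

T1 = [8/17 15/17 0; -15/17 8/17 0; 0 0 1]
T2·T1 = [416/425 -87/425 0; 87/425 416/425 0; 0 0 1]

T = [416/425 -87/425 0; 87/425 416/425 0; 0 0 1]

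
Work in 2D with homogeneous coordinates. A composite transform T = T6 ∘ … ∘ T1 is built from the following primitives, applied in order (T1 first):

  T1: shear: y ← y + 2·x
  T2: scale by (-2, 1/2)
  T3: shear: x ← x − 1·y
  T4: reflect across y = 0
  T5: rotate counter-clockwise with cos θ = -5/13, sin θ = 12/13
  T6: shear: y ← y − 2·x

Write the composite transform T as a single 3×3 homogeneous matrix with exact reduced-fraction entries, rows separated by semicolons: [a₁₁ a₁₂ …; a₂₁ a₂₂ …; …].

T1 = [1 0 0; 2 1 0; 0 0 1]
T2·T1 = [-2 0 0; 1 1/2 0; 0 0 1]
T3·…·T1 = [-3 -1/2 0; 1 1/2 0; 0 0 1]
T4·…·T1 = [-3 -1/2 0; -1 -1/2 0; 0 0 1]
T5·…·T1 = [27/13 17/26 0; -31/13 -7/26 0; 0 0 1]
T6·…·T1 = [27/13 17/26 0; -85/13 -41/26 0; 0 0 1]

T = [27/13 17/26 0; -85/13 -41/26 0; 0 0 1]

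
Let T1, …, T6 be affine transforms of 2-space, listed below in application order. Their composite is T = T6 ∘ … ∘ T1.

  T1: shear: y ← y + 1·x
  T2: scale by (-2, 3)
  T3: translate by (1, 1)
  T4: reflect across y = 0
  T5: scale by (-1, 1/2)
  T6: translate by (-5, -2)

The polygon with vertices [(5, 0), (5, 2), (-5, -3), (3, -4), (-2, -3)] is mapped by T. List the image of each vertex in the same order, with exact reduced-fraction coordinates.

T1 shear: y ← y + 1·x: (5, 0) → (5, 5); (5, 2) → (5, 7); (-5, -3) → (-5, -8); (3, -4) → (3, -1); (-2, -3) → (-2, -5)
T2 scale by (-2, 3): (5, 5) → (-10, 15); (5, 7) → (-10, 21); (-5, -8) → (10, -24); (3, -1) → (-6, -3); (-2, -5) → (4, -15)
T3 translate by (1, 1): (-10, 15) → (-9, 16); (-10, 21) → (-9, 22); (10, -24) → (11, -23); (-6, -3) → (-5, -2); (4, -15) → (5, -14)
T4 reflect across y = 0: (-9, 16) → (-9, -16); (-9, 22) → (-9, -22); (11, -23) → (11, 23); (-5, -2) → (-5, 2); (5, -14) → (5, 14)
T5 scale by (-1, 1/2): (-9, -16) → (9, -8); (-9, -22) → (9, -11); (11, 23) → (-11, 23/2); (-5, 2) → (5, 1); (5, 14) → (-5, 7)
T6 translate by (-5, -2): (9, -8) → (4, -10); (9, -11) → (4, -13); (-11, 23/2) → (-16, 19/2); (5, 1) → (0, -1); (-5, 7) → (-10, 5)

image vertices: (4, -10), (4, -13), (-16, 19/2), (0, -1), (-10, 5)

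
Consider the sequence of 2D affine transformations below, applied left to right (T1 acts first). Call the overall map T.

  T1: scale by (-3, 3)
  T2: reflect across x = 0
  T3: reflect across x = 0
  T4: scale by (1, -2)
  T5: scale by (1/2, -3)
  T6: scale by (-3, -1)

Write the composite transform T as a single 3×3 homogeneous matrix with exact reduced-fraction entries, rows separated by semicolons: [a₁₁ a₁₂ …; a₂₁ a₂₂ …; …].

T = [9/2 0 0; 0 -18 0; 0 0 1]

T1 = [-3 0 0; 0 3 0; 0 0 1]
T2·T1 = [3 0 0; 0 3 0; 0 0 1]
T3·…·T1 = [-3 0 0; 0 3 0; 0 0 1]
T4·…·T1 = [-3 0 0; 0 -6 0; 0 0 1]
T5·…·T1 = [-3/2 0 0; 0 18 0; 0 0 1]
T6·…·T1 = [9/2 0 0; 0 -18 0; 0 0 1]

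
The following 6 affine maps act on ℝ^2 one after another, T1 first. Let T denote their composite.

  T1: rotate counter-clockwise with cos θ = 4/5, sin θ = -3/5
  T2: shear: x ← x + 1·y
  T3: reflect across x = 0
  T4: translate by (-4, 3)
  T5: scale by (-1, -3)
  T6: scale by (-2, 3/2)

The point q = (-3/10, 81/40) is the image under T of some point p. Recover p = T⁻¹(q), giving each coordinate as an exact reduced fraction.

p = (7/4, -3)

T1 = [4/5 3/5 0; -3/5 4/5 0; 0 0 1]
T2·T1 = [1/5 7/5 0; -3/5 4/5 0; 0 0 1]
T3·…·T1 = [-1/5 -7/5 0; -3/5 4/5 0; 0 0 1]
T4·…·T1 = [-1/5 -7/5 -4; -3/5 4/5 3; 0 0 1]
T5·…·T1 = [1/5 7/5 4; 9/5 -12/5 -9; 0 0 1]
T6·…·T1 = [-2/5 -14/5 -8; 27/10 -18/5 -27/2; 0 0 1]
det M = 9; M⁻¹ = [-2/5 14/45 1; -3/10 -2/45 -3; 0 0 1]
M⁻¹ · (-3/10, 81/40)ᵀ = (7/4, -3)ᵀ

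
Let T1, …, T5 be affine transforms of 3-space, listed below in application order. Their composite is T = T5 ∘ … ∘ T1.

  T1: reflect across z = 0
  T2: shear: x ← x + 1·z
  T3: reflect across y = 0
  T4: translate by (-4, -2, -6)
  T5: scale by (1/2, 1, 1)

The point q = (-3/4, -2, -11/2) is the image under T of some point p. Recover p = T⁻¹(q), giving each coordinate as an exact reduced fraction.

T1 = [1 0 0 0; 0 1 0 0; 0 0 -1 0; 0 0 0 1]
T2·T1 = [1 0 -1 0; 0 1 0 0; 0 0 -1 0; 0 0 0 1]
T3·…·T1 = [1 0 -1 0; 0 -1 0 0; 0 0 -1 0; 0 0 0 1]
T4·…·T1 = [1 0 -1 -4; 0 -1 0 -2; 0 0 -1 -6; 0 0 0 1]
T5·…·T1 = [1/2 0 -1/2 -2; 0 -1 0 -2; 0 0 -1 -6; 0 0 0 1]
det M = 1/2; M⁻¹ = [2 0 -1 -2; 0 -1 0 -2; 0 0 -1 -6; 0 0 0 1]
M⁻¹ · (-3/4, -2, -11/2)ᵀ = (2, 0, -1/2)ᵀ

p = (2, 0, -1/2)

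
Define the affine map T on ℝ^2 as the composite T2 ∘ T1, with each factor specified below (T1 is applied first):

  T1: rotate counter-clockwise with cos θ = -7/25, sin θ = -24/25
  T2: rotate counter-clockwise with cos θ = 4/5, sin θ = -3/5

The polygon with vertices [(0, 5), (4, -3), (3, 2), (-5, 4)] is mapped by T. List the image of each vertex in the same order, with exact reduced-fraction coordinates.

T1 rotate counter-clockwise with cos θ = -7/25, sin θ = -24/25: (0, 5) → (24/5, -7/5); (4, -3) → (-4, -3); (3, 2) → (27/25, -86/25); (-5, 4) → (131/25, 92/25)
T2 rotate counter-clockwise with cos θ = 4/5, sin θ = -3/5: (24/5, -7/5) → (3, -4); (-4, -3) → (-5, 0); (27/25, -86/25) → (-6/5, -17/5); (131/25, 92/25) → (32/5, -1/5)

image vertices: (3, -4), (-5, 0), (-6/5, -17/5), (32/5, -1/5)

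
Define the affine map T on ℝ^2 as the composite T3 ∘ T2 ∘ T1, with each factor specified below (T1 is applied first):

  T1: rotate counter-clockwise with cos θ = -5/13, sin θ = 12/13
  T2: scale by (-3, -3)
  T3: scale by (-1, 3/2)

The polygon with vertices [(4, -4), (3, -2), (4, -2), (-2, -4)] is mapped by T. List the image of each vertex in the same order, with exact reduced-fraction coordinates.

image vertices: (84/13, -306/13), (27/13, -207/13), (12/13, -261/13), (174/13, 18/13)

T1 rotate counter-clockwise with cos θ = -5/13, sin θ = 12/13: (4, -4) → (28/13, 68/13); (3, -2) → (9/13, 46/13); (4, -2) → (4/13, 58/13); (-2, -4) → (58/13, -4/13)
T2 scale by (-3, -3): (28/13, 68/13) → (-84/13, -204/13); (9/13, 46/13) → (-27/13, -138/13); (4/13, 58/13) → (-12/13, -174/13); (58/13, -4/13) → (-174/13, 12/13)
T3 scale by (-1, 3/2): (-84/13, -204/13) → (84/13, -306/13); (-27/13, -138/13) → (27/13, -207/13); (-12/13, -174/13) → (12/13, -261/13); (-174/13, 12/13) → (174/13, 18/13)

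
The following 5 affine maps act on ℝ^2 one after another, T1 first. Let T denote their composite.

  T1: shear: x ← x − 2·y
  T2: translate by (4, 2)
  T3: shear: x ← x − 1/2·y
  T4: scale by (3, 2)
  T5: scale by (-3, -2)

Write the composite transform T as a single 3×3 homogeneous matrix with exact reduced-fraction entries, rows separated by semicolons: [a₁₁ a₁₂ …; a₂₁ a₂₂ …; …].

T = [-9 45/2 -27; 0 -4 -8; 0 0 1]

T1 = [1 -2 0; 0 1 0; 0 0 1]
T2·T1 = [1 -2 4; 0 1 2; 0 0 1]
T3·…·T1 = [1 -5/2 3; 0 1 2; 0 0 1]
T4·…·T1 = [3 -15/2 9; 0 2 4; 0 0 1]
T5·…·T1 = [-9 45/2 -27; 0 -4 -8; 0 0 1]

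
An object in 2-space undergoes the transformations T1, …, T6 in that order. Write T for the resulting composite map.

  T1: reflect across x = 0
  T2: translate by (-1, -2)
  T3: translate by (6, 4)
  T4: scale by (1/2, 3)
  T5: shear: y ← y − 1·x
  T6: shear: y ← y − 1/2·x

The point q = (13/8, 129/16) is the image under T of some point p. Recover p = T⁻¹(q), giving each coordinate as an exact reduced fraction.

p = (7/4, 3/2)

T1 = [-1 0 0; 0 1 0; 0 0 1]
T2·T1 = [-1 0 -1; 0 1 -2; 0 0 1]
T3·…·T1 = [-1 0 5; 0 1 2; 0 0 1]
T4·…·T1 = [-1/2 0 5/2; 0 3 6; 0 0 1]
T5·…·T1 = [-1/2 0 5/2; 1/2 3 7/2; 0 0 1]
T6·…·T1 = [-1/2 0 5/2; 3/4 3 9/4; 0 0 1]
det M = -3/2; M⁻¹ = [-2 0 5; 1/2 1/3 -2; 0 0 1]
M⁻¹ · (13/8, 129/16)ᵀ = (7/4, 3/2)ᵀ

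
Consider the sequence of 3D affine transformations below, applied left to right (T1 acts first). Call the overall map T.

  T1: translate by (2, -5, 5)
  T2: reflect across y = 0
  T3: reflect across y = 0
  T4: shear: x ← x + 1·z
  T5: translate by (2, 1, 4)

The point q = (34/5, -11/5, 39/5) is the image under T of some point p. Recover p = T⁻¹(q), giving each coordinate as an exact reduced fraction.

p = (-1, 9/5, -6/5)

T1 = [1 0 0 2; 0 1 0 -5; 0 0 1 5; 0 0 0 1]
T2·T1 = [1 0 0 2; 0 -1 0 5; 0 0 1 5; 0 0 0 1]
T3·…·T1 = [1 0 0 2; 0 1 0 -5; 0 0 1 5; 0 0 0 1]
T4·…·T1 = [1 0 1 7; 0 1 0 -5; 0 0 1 5; 0 0 0 1]
T5·…·T1 = [1 0 1 9; 0 1 0 -4; 0 0 1 9; 0 0 0 1]
det M = 1; M⁻¹ = [1 0 -1 0; 0 1 0 4; 0 0 1 -9; 0 0 0 1]
M⁻¹ · (34/5, -11/5, 39/5)ᵀ = (-1, 9/5, -6/5)ᵀ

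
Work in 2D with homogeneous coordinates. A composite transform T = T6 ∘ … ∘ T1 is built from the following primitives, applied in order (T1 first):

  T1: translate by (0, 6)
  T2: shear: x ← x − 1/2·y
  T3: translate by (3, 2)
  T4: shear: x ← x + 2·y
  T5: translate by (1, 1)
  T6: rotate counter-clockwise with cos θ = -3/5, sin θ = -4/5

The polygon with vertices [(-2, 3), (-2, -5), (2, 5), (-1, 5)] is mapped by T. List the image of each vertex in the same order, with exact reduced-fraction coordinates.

image vertices: (-21/10, -114/5), (-13/10, -42/5), (-47/10, -148/5), (-29/10, -136/5)

T1 translate by (0, 6): (-2, 3) → (-2, 9); (-2, -5) → (-2, 1); (2, 5) → (2, 11); (-1, 5) → (-1, 11)
T2 shear: x ← x − 1/2·y: (-2, 9) → (-13/2, 9); (-2, 1) → (-5/2, 1); (2, 11) → (-7/2, 11); (-1, 11) → (-13/2, 11)
T3 translate by (3, 2): (-13/2, 9) → (-7/2, 11); (-5/2, 1) → (1/2, 3); (-7/2, 11) → (-1/2, 13); (-13/2, 11) → (-7/2, 13)
T4 shear: x ← x + 2·y: (-7/2, 11) → (37/2, 11); (1/2, 3) → (13/2, 3); (-1/2, 13) → (51/2, 13); (-7/2, 13) → (45/2, 13)
T5 translate by (1, 1): (37/2, 11) → (39/2, 12); (13/2, 3) → (15/2, 4); (51/2, 13) → (53/2, 14); (45/2, 13) → (47/2, 14)
T6 rotate counter-clockwise with cos θ = -3/5, sin θ = -4/5: (39/2, 12) → (-21/10, -114/5); (15/2, 4) → (-13/10, -42/5); (53/2, 14) → (-47/10, -148/5); (47/2, 14) → (-29/10, -136/5)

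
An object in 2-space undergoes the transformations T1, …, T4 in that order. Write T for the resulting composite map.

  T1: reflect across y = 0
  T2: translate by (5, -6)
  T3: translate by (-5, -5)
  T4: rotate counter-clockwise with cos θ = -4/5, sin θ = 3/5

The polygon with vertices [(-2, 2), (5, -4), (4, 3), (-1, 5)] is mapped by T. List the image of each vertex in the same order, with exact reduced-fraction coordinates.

T1 reflect across y = 0: (-2, 2) → (-2, -2); (5, -4) → (5, 4); (4, 3) → (4, -3); (-1, 5) → (-1, -5)
T2 translate by (5, -6): (-2, -2) → (3, -8); (5, 4) → (10, -2); (4, -3) → (9, -9); (-1, -5) → (4, -11)
T3 translate by (-5, -5): (3, -8) → (-2, -13); (10, -2) → (5, -7); (9, -9) → (4, -14); (4, -11) → (-1, -16)
T4 rotate counter-clockwise with cos θ = -4/5, sin θ = 3/5: (-2, -13) → (47/5, 46/5); (5, -7) → (1/5, 43/5); (4, -14) → (26/5, 68/5); (-1, -16) → (52/5, 61/5)

image vertices: (47/5, 46/5), (1/5, 43/5), (26/5, 68/5), (52/5, 61/5)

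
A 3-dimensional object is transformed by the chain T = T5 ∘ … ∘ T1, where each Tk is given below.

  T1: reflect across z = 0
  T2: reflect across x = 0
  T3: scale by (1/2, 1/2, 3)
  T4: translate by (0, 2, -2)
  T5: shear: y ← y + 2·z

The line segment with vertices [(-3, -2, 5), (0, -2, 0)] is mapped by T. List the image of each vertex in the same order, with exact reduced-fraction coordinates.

image vertices: (3/2, -33, -17), (0, -3, -2)

T1 reflect across z = 0: (-3, -2, 5) → (-3, -2, -5); (0, -2, 0) → (0, -2, 0)
T2 reflect across x = 0: (-3, -2, -5) → (3, -2, -5); (0, -2, 0) → (0, -2, 0)
T3 scale by (1/2, 1/2, 3): (3, -2, -5) → (3/2, -1, -15); (0, -2, 0) → (0, -1, 0)
T4 translate by (0, 2, -2): (3/2, -1, -15) → (3/2, 1, -17); (0, -1, 0) → (0, 1, -2)
T5 shear: y ← y + 2·z: (3/2, 1, -17) → (3/2, -33, -17); (0, 1, -2) → (0, -3, -2)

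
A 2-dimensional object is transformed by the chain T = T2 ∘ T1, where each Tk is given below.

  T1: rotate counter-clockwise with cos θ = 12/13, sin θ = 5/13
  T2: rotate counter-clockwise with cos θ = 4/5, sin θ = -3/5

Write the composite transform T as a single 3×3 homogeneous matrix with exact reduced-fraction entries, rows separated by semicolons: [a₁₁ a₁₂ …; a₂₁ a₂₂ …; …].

T1 = [12/13 -5/13 0; 5/13 12/13 0; 0 0 1]
T2·T1 = [63/65 16/65 0; -16/65 63/65 0; 0 0 1]

T = [63/65 16/65 0; -16/65 63/65 0; 0 0 1]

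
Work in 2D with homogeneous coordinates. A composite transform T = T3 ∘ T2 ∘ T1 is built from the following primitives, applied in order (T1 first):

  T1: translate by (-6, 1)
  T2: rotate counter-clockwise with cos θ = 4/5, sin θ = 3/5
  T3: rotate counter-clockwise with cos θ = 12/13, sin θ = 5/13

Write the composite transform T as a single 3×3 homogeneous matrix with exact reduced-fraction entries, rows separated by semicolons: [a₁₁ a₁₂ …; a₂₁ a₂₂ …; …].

T = [33/65 -56/65 -254/65; 56/65 33/65 -303/65; 0 0 1]

T1 = [1 0 -6; 0 1 1; 0 0 1]
T2·T1 = [4/5 -3/5 -27/5; 3/5 4/5 -14/5; 0 0 1]
T3·…·T1 = [33/65 -56/65 -254/65; 56/65 33/65 -303/65; 0 0 1]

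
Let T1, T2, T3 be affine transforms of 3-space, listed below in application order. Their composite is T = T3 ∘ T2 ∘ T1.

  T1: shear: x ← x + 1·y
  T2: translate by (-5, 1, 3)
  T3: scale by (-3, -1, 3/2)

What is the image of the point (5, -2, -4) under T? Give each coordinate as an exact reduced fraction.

T(p) = (6, 1, -3/2)

T1 shear: x ← x + 1·y: (5, -2, -4) → (3, -2, -4)
T2 translate by (-5, 1, 3): (3, -2, -4) → (-2, -1, -1)
T3 scale by (-3, -1, 3/2): (-2, -1, -1) → (6, 1, -3/2)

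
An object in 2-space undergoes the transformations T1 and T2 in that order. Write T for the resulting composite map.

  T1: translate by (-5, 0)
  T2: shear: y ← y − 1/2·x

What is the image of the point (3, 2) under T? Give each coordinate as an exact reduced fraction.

T1 translate by (-5, 0): (3, 2) → (-2, 2)
T2 shear: y ← y − 1/2·x: (-2, 2) → (-2, 3)

T(p) = (-2, 3)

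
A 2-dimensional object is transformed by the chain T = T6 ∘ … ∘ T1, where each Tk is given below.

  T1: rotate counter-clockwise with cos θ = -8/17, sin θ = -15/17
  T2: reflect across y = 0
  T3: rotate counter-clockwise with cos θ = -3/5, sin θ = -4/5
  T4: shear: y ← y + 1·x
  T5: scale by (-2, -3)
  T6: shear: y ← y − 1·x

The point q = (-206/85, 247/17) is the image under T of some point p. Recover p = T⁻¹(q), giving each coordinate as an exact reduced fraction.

T1 = [-8/17 15/17 0; -15/17 -8/17 0; 0 0 1]
T2·T1 = [-8/17 15/17 0; 15/17 8/17 0; 0 0 1]
T3·…·T1 = [84/85 -13/85 0; -13/85 -84/85 0; 0 0 1]
T4·…·T1 = [84/85 -13/85 0; 71/85 -97/85 0; 0 0 1]
T5·…·T1 = [-168/85 26/85 0; -213/85 291/85 0; 0 0 1]
T6·…·T1 = [-168/85 26/85 0; -9/17 53/17 0; 0 0 1]
det M = -6; M⁻¹ = [-53/102 13/255 0; -3/34 28/85 0; 0 0 1]
M⁻¹ · (-206/85, 247/17)ᵀ = (2, 5)ᵀ

p = (2, 5)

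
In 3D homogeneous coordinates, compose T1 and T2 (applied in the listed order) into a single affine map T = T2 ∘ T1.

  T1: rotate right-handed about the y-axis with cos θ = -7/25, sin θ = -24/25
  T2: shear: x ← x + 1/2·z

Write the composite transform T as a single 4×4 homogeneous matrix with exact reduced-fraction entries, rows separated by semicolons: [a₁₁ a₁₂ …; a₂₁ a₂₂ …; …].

T = [1/5 0 -11/10 0; 0 1 0 0; 24/25 0 -7/25 0; 0 0 0 1]

T1 = [-7/25 0 -24/25 0; 0 1 0 0; 24/25 0 -7/25 0; 0 0 0 1]
T2·T1 = [1/5 0 -11/10 0; 0 1 0 0; 24/25 0 -7/25 0; 0 0 0 1]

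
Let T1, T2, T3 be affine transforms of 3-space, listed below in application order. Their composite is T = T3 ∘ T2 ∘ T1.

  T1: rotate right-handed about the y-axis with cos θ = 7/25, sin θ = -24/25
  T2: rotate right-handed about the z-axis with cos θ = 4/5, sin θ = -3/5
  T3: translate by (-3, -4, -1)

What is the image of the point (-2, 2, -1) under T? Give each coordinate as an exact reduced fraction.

T(p) = (-37/25, -66/25, -16/5)

T1 rotate right-handed about the y-axis with cos θ = 7/25, sin θ = -24/25: (-2, 2, -1) → (2/5, 2, -11/5)
T2 rotate right-handed about the z-axis with cos θ = 4/5, sin θ = -3/5: (2/5, 2, -11/5) → (38/25, 34/25, -11/5)
T3 translate by (-3, -4, -1): (38/25, 34/25, -11/5) → (-37/25, -66/25, -16/5)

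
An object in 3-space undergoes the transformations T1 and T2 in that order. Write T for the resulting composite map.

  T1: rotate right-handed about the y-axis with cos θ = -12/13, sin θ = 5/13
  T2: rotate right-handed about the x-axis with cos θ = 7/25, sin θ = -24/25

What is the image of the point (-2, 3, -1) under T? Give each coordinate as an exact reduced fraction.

T(p) = (19/13, 801/325, -782/325)

T1 rotate right-handed about the y-axis with cos θ = -12/13, sin θ = 5/13: (-2, 3, -1) → (19/13, 3, 22/13)
T2 rotate right-handed about the x-axis with cos θ = 7/25, sin θ = -24/25: (19/13, 3, 22/13) → (19/13, 801/325, -782/325)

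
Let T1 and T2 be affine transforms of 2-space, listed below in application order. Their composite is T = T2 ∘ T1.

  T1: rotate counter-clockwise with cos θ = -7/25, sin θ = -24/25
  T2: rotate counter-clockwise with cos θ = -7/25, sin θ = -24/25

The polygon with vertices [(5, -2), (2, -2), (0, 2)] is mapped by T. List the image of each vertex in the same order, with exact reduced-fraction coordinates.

T1 rotate counter-clockwise with cos θ = -7/25, sin θ = -24/25: (5, -2) → (-83/25, -106/25); (2, -2) → (-62/25, -34/25); (0, 2) → (48/25, -14/25)
T2 rotate counter-clockwise with cos θ = -7/25, sin θ = -24/25: (-83/25, -106/25) → (-1963/625, 2734/625); (-62/25, -34/25) → (-382/625, 1726/625); (48/25, -14/25) → (-672/625, -1054/625)

image vertices: (-1963/625, 2734/625), (-382/625, 1726/625), (-672/625, -1054/625)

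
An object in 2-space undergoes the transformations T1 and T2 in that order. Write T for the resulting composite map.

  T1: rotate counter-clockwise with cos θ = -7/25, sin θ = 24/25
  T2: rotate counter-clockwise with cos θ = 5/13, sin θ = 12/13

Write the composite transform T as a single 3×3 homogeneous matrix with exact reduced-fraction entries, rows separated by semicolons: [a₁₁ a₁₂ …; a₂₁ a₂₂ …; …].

T1 = [-7/25 -24/25 0; 24/25 -7/25 0; 0 0 1]
T2·T1 = [-323/325 -36/325 0; 36/325 -323/325 0; 0 0 1]

T = [-323/325 -36/325 0; 36/325 -323/325 0; 0 0 1]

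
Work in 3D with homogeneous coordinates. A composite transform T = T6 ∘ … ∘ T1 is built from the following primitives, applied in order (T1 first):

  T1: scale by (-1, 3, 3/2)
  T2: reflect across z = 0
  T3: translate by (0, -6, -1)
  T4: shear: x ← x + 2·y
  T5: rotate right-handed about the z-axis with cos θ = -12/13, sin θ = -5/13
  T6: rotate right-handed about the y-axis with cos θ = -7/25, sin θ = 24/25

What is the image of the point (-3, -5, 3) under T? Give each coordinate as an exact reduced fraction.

T1 scale by (-1, 3, 3/2): (-3, -5, 3) → (3, -15, 9/2)
T2 reflect across z = 0: (3, -15, 9/2) → (3, -15, -9/2)
T3 translate by (0, -6, -1): (3, -15, -9/2) → (3, -21, -11/2)
T4 shear: x ← x + 2·y: (3, -21, -11/2) → (-39, -21, -11/2)
T5 rotate right-handed about the z-axis with cos θ = -12/13, sin θ = -5/13: (-39, -21, -11/2) → (363/13, 447/13, -11/2)
T6 rotate right-handed about the y-axis with cos θ = -7/25, sin θ = 24/25: (363/13, 447/13, -11/2) → (-4257/325, 447/13, -16423/650)

T(p) = (-4257/325, 447/13, -16423/650)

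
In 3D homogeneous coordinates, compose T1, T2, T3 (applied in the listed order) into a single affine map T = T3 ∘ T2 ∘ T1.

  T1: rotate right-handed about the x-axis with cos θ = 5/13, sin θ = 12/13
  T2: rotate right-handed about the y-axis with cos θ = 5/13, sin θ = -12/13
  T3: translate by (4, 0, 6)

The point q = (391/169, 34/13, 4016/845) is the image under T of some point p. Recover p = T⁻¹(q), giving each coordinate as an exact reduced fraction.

p = (-9/5, 2, -2)

T1 = [1 0 0 0; 0 5/13 -12/13 0; 0 12/13 5/13 0; 0 0 0 1]
T2·T1 = [5/13 -144/169 -60/169 0; 0 5/13 -12/13 0; 12/13 60/169 25/169 0; 0 0 0 1]
T3·…·T1 = [5/13 -144/169 -60/169 4; 0 5/13 -12/13 0; 12/13 60/169 25/169 6; 0 0 0 1]
det M = 1; M⁻¹ = [5/13 0 12/13 -92/13; -144/169 5/13 60/169 216/169; -60/169 -12/13 25/169 90/169; 0 0 0 1]
M⁻¹ · (391/169, 34/13, 4016/845)ᵀ = (-9/5, 2, -2)ᵀ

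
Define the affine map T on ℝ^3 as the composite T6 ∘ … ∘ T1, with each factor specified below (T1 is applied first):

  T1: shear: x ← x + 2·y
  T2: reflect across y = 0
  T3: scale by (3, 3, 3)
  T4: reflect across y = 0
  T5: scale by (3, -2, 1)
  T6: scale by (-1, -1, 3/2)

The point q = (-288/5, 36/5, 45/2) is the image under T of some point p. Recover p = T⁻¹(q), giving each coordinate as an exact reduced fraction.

T1 = [1 2 0 0; 0 1 0 0; 0 0 1 0; 0 0 0 1]
T2·T1 = [1 2 0 0; 0 -1 0 0; 0 0 1 0; 0 0 0 1]
T3·…·T1 = [3 6 0 0; 0 -3 0 0; 0 0 3 0; 0 0 0 1]
T4·…·T1 = [3 6 0 0; 0 3 0 0; 0 0 3 0; 0 0 0 1]
T5·…·T1 = [9 18 0 0; 0 -6 0 0; 0 0 3 0; 0 0 0 1]
T6·…·T1 = [-9 -18 0 0; 0 6 0 0; 0 0 9/2 0; 0 0 0 1]
det M = -243; M⁻¹ = [-1/9 -1/3 0 0; 0 1/6 0 0; 0 0 2/9 0; 0 0 0 1]
M⁻¹ · (-288/5, 36/5, 45/2)ᵀ = (4, 6/5, 5)ᵀ

p = (4, 6/5, 5)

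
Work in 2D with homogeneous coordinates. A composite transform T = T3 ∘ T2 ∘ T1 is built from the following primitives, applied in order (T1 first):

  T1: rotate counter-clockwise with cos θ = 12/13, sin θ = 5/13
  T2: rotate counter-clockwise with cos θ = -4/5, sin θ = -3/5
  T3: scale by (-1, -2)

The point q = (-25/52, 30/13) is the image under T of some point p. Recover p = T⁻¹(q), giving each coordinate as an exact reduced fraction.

T1 = [12/13 -5/13 0; 5/13 12/13 0; 0 0 1]
T2·T1 = [-33/65 56/65 0; -56/65 -33/65 0; 0 0 1]
T3·…·T1 = [33/65 -56/65 0; 112/65 66/65 0; 0 0 1]
det M = 2; M⁻¹ = [33/65 28/65 0; -56/65 33/130 0; 0 0 1]
M⁻¹ · (-25/52, 30/13)ᵀ = (3/4, 1)ᵀ

p = (3/4, 1)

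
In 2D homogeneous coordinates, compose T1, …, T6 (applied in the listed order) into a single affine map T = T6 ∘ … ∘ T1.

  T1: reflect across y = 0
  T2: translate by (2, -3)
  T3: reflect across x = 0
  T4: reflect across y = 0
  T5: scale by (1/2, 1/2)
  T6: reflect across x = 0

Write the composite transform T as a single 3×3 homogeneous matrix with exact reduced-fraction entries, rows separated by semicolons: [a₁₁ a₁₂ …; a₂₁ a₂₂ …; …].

T1 = [1 0 0; 0 -1 0; 0 0 1]
T2·T1 = [1 0 2; 0 -1 -3; 0 0 1]
T3·…·T1 = [-1 0 -2; 0 -1 -3; 0 0 1]
T4·…·T1 = [-1 0 -2; 0 1 3; 0 0 1]
T5·…·T1 = [-1/2 0 -1; 0 1/2 3/2; 0 0 1]
T6·…·T1 = [1/2 0 1; 0 1/2 3/2; 0 0 1]

T = [1/2 0 1; 0 1/2 3/2; 0 0 1]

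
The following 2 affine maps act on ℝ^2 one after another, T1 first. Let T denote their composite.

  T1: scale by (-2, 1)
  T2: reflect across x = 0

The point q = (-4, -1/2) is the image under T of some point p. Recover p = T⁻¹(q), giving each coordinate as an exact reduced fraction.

T1 = [-2 0 0; 0 1 0; 0 0 1]
T2·T1 = [2 0 0; 0 1 0; 0 0 1]
det M = 2; M⁻¹ = [1/2 0 0; 0 1 0; 0 0 1]
M⁻¹ · (-4, -1/2)ᵀ = (-2, -1/2)ᵀ

p = (-2, -1/2)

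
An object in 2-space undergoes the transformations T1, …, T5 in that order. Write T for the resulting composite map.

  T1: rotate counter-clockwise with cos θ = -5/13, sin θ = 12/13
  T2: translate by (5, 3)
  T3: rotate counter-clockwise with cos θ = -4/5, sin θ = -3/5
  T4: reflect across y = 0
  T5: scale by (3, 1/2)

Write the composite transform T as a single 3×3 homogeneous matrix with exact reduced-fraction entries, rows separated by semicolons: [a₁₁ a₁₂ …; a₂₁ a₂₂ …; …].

T = [168/65 99/65 -33/5; 33/130 -28/65 27/10; 0 0 1]

T1 = [-5/13 -12/13 0; 12/13 -5/13 0; 0 0 1]
T2·T1 = [-5/13 -12/13 5; 12/13 -5/13 3; 0 0 1]
T3·…·T1 = [56/65 33/65 -11/5; -33/65 56/65 -27/5; 0 0 1]
T4·…·T1 = [56/65 33/65 -11/5; 33/65 -56/65 27/5; 0 0 1]
T5·…·T1 = [168/65 99/65 -33/5; 33/130 -28/65 27/10; 0 0 1]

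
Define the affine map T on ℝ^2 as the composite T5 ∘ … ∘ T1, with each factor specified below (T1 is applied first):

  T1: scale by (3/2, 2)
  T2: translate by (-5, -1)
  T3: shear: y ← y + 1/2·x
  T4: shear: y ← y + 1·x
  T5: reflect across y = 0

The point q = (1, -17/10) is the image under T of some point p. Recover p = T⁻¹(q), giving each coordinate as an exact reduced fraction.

p = (4, 3/5)

T1 = [3/2 0 0; 0 2 0; 0 0 1]
T2·T1 = [3/2 0 -5; 0 2 -1; 0 0 1]
T3·…·T1 = [3/2 0 -5; 3/4 2 -7/2; 0 0 1]
T4·…·T1 = [3/2 0 -5; 9/4 2 -17/2; 0 0 1]
T5·…·T1 = [3/2 0 -5; -9/4 -2 17/2; 0 0 1]
det M = -3; M⁻¹ = [2/3 0 10/3; -3/4 -1/2 1/2; 0 0 1]
M⁻¹ · (1, -17/10)ᵀ = (4, 3/5)ᵀ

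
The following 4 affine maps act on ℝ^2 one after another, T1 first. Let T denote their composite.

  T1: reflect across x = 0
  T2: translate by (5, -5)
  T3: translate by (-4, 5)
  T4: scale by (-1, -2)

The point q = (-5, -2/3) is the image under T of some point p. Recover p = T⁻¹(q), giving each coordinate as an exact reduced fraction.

T1 = [-1 0 0; 0 1 0; 0 0 1]
T2·T1 = [-1 0 5; 0 1 -5; 0 0 1]
T3·…·T1 = [-1 0 1; 0 1 0; 0 0 1]
T4·…·T1 = [1 0 -1; 0 -2 0; 0 0 1]
det M = -2; M⁻¹ = [1 0 1; 0 -1/2 0; 0 0 1]
M⁻¹ · (-5, -2/3)ᵀ = (-4, 1/3)ᵀ

p = (-4, 1/3)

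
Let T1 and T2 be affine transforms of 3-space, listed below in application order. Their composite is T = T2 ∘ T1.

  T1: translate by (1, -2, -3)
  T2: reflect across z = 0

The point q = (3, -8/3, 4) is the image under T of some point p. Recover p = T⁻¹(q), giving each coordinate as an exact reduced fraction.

T1 = [1 0 0 1; 0 1 0 -2; 0 0 1 -3; 0 0 0 1]
T2·T1 = [1 0 0 1; 0 1 0 -2; 0 0 -1 3; 0 0 0 1]
det M = -1; M⁻¹ = [1 0 0 -1; 0 1 0 2; 0 0 -1 3; 0 0 0 1]
M⁻¹ · (3, -8/3, 4)ᵀ = (2, -2/3, -1)ᵀ

p = (2, -2/3, -1)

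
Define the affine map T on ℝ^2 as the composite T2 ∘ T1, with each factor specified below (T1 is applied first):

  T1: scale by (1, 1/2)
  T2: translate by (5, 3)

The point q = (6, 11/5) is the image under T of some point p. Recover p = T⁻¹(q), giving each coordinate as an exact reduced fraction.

p = (1, -8/5)

T1 = [1 0 0; 0 1/2 0; 0 0 1]
T2·T1 = [1 0 5; 0 1/2 3; 0 0 1]
det M = 1/2; M⁻¹ = [1 0 -5; 0 2 -6; 0 0 1]
M⁻¹ · (6, 11/5)ᵀ = (1, -8/5)ᵀ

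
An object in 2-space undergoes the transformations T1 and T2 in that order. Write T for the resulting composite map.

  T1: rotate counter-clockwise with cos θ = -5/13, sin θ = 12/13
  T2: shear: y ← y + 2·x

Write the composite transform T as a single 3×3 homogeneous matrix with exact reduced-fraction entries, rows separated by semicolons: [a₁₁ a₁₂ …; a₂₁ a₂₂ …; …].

T = [-5/13 -12/13 0; 2/13 -29/13 0; 0 0 1]

T1 = [-5/13 -12/13 0; 12/13 -5/13 0; 0 0 1]
T2·T1 = [-5/13 -12/13 0; 2/13 -29/13 0; 0 0 1]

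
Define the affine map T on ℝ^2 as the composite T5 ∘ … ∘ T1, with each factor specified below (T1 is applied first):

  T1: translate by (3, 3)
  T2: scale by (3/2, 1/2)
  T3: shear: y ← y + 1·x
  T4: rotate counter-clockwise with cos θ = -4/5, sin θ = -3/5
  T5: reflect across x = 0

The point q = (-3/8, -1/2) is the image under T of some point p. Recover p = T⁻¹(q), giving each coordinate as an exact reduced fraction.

T1 = [1 0 3; 0 1 3; 0 0 1]
T2·T1 = [3/2 0 9/2; 0 1/2 3/2; 0 0 1]
T3·…·T1 = [3/2 0 9/2; 3/2 1/2 6; 0 0 1]
T4·…·T1 = [-3/10 3/10 0; -21/10 -2/5 -15/2; 0 0 1]
T5·…·T1 = [3/10 -3/10 0; -21/10 -2/5 -15/2; 0 0 1]
det M = -3/4; M⁻¹ = [8/15 -2/5 -3; -14/5 -2/5 -3; 0 0 1]
M⁻¹ · (-3/8, -1/2)ᵀ = (-3, -7/4)ᵀ

p = (-3, -7/4)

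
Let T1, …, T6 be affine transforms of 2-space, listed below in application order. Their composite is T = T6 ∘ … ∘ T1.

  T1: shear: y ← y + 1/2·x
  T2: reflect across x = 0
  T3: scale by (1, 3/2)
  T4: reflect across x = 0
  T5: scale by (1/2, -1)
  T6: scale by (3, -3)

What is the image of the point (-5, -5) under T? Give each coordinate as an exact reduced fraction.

T1 shear: y ← y + 1/2·x: (-5, -5) → (-5, -15/2)
T2 reflect across x = 0: (-5, -15/2) → (5, -15/2)
T3 scale by (1, 3/2): (5, -15/2) → (5, -45/4)
T4 reflect across x = 0: (5, -45/4) → (-5, -45/4)
T5 scale by (1/2, -1): (-5, -45/4) → (-5/2, 45/4)
T6 scale by (3, -3): (-5/2, 45/4) → (-15/2, -135/4)

T(p) = (-15/2, -135/4)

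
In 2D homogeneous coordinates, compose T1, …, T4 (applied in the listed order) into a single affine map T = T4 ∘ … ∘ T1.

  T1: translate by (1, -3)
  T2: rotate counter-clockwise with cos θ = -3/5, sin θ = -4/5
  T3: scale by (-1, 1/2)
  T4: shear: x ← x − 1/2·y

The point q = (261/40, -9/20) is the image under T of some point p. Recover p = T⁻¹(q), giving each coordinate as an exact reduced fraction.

p = (7/2, -3/2)

T1 = [1 0 1; 0 1 -3; 0 0 1]
T2·T1 = [-3/5 4/5 -3; -4/5 -3/5 1; 0 0 1]
T3·…·T1 = [3/5 -4/5 3; -2/5 -3/10 1/2; 0 0 1]
T4·…·T1 = [4/5 -13/20 11/4; -2/5 -3/10 1/2; 0 0 1]
det M = -1/2; M⁻¹ = [3/5 -13/10 -1; -4/5 -8/5 3; 0 0 1]
M⁻¹ · (261/40, -9/20)ᵀ = (7/2, -3/2)ᵀ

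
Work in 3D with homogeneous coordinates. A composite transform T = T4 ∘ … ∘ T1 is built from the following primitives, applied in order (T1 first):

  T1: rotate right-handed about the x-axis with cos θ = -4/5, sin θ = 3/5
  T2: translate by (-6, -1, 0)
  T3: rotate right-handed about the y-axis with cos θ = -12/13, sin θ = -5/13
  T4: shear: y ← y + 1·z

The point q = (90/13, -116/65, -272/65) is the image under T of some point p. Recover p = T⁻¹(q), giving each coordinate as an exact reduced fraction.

T1 = [1 0 0 0; 0 -4/5 -3/5 0; 0 3/5 -4/5 0; 0 0 0 1]
T2·T1 = [1 0 0 -6; 0 -4/5 -3/5 -1; 0 3/5 -4/5 0; 0 0 0 1]
T3·…·T1 = [-12/13 -3/13 4/13 72/13; 0 -4/5 -3/5 -1; 5/13 -36/65 48/65 -30/13; 0 0 0 1]
T4·…·T1 = [-12/13 -3/13 4/13 72/13; 5/13 -88/65 9/65 -43/13; 5/13 -36/65 48/65 -30/13; 0 0 0 1]
det M = 1; M⁻¹ = [-12/13 0 5/13 6; -3/13 -4/5 16/65 -4/5; 4/13 -3/5 87/65 -3/5; 0 0 0 1]
M⁻¹ · (90/13, -116/65, -272/65)ᵀ = (-2, -2, -3)ᵀ

p = (-2, -2, -3)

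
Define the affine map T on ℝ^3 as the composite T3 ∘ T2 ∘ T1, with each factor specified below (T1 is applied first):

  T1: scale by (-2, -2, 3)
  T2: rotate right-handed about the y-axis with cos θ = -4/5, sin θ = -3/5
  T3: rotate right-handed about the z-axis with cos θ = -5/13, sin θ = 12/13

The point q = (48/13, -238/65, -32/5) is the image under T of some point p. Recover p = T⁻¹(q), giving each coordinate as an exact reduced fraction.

p = (0, 1, 8/3)

T1 = [-2 0 0 0; 0 -2 0 0; 0 0 3 0; 0 0 0 1]
T2·T1 = [8/5 0 -9/5 0; 0 -2 0 0; -6/5 0 -12/5 0; 0 0 0 1]
T3·…·T1 = [-8/13 24/13 9/13 0; 96/65 10/13 -108/65 0; -6/5 0 -12/5 0; 0 0 0 1]
det M = 12; M⁻¹ = [-2/13 24/65 -3/10 0; 6/13 5/26 0 0; 1/13 -12/65 -4/15 0; 0 0 0 1]
M⁻¹ · (48/13, -238/65, -32/5)ᵀ = (0, 1, 8/3)ᵀ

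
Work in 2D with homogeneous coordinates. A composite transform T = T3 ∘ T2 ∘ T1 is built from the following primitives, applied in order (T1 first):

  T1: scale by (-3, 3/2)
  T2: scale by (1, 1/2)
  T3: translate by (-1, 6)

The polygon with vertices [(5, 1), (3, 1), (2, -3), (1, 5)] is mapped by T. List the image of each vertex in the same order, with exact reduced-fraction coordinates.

image vertices: (-16, 27/4), (-10, 27/4), (-7, 15/4), (-4, 39/4)

T1 scale by (-3, 3/2): (5, 1) → (-15, 3/2); (3, 1) → (-9, 3/2); (2, -3) → (-6, -9/2); (1, 5) → (-3, 15/2)
T2 scale by (1, 1/2): (-15, 3/2) → (-15, 3/4); (-9, 3/2) → (-9, 3/4); (-6, -9/2) → (-6, -9/4); (-3, 15/2) → (-3, 15/4)
T3 translate by (-1, 6): (-15, 3/4) → (-16, 27/4); (-9, 3/4) → (-10, 27/4); (-6, -9/4) → (-7, 15/4); (-3, 15/4) → (-4, 39/4)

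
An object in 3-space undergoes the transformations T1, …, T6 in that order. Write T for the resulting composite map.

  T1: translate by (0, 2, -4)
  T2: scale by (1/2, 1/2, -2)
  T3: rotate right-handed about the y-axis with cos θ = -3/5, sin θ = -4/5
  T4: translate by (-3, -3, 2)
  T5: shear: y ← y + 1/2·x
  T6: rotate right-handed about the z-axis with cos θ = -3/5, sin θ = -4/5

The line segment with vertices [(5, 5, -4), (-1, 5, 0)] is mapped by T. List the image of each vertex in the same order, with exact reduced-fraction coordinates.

T1 translate by (0, 2, -4): (5, 5, -4) → (5, 7, -8); (-1, 5, 0) → (-1, 7, -4)
T2 scale by (1/2, 1/2, -2): (5, 7, -8) → (5/2, 7/2, 16); (-1, 7, -4) → (-1/2, 7/2, 8)
T3 rotate right-handed about the y-axis with cos θ = -3/5, sin θ = -4/5: (5/2, 7/2, 16) → (-143/10, 7/2, -38/5); (-1/2, 7/2, 8) → (-61/10, 7/2, -26/5)
T4 translate by (-3, -3, 2): (-143/10, 7/2, -38/5) → (-173/10, 1/2, -28/5); (-61/10, 7/2, -26/5) → (-91/10, 1/2, -16/5)
T5 shear: y ← y + 1/2·x: (-173/10, 1/2, -28/5) → (-173/10, -163/20, -28/5); (-91/10, 1/2, -16/5) → (-91/10, -81/20, -16/5)
T6 rotate right-handed about the z-axis with cos θ = -3/5, sin θ = -4/5: (-173/10, -163/20, -28/5) → (193/50, 1873/100, -28/5); (-91/10, -81/20, -16/5) → (111/50, 971/100, -16/5)

image vertices: (193/50, 1873/100, -28/5), (111/50, 971/100, -16/5)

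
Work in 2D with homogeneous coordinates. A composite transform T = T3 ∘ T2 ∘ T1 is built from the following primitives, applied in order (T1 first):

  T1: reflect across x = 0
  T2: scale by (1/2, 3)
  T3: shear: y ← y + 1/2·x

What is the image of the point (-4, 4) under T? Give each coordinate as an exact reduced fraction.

T(p) = (2, 13)

T1 reflect across x = 0: (-4, 4) → (4, 4)
T2 scale by (1/2, 3): (4, 4) → (2, 12)
T3 shear: y ← y + 1/2·x: (2, 12) → (2, 13)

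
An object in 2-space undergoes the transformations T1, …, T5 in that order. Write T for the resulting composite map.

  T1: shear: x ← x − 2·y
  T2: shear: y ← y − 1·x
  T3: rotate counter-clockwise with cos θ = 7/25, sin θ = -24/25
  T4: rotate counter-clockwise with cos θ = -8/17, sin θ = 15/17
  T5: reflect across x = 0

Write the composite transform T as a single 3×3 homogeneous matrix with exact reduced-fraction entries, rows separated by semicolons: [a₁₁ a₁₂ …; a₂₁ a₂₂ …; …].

T1 = [1 -2 0; 0 1 0; 0 0 1]
T2·T1 = [1 -2 0; -1 3 0; 0 0 1]
T3·…·T1 = [-17/25 58/25 0; -31/25 69/25 0; 0 0 1]
T4·…·T1 = [601/425 -1499/425 0; -7/425 318/425 0; 0 0 1]
T5·…·T1 = [-601/425 1499/425 0; -7/425 318/425 0; 0 0 1]

T = [-601/425 1499/425 0; -7/425 318/425 0; 0 0 1]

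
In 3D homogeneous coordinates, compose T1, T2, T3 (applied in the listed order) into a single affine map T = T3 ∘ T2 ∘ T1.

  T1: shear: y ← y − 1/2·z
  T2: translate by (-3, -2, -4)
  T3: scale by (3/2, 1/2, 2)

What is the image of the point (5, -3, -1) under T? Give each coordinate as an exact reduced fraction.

T(p) = (3, -9/4, -10)

T1 shear: y ← y − 1/2·z: (5, -3, -1) → (5, -5/2, -1)
T2 translate by (-3, -2, -4): (5, -5/2, -1) → (2, -9/2, -5)
T3 scale by (3/2, 1/2, 2): (2, -9/2, -5) → (3, -9/4, -10)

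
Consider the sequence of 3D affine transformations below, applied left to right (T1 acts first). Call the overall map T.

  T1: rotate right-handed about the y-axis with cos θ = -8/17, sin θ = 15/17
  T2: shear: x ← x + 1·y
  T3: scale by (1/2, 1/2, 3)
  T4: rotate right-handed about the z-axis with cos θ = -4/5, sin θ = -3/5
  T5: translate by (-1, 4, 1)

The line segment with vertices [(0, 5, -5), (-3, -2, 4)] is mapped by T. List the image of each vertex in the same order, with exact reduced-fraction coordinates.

T1 rotate right-handed about the y-axis with cos θ = -8/17, sin θ = 15/17: (0, 5, -5) → (-75/17, 5, 40/17); (-3, -2, 4) → (84/17, -2, 13/17)
T2 shear: x ← x + 1·y: (-75/17, 5, 40/17) → (10/17, 5, 40/17); (84/17, -2, 13/17) → (50/17, -2, 13/17)
T3 scale by (1/2, 1/2, 3): (10/17, 5, 40/17) → (5/17, 5/2, 120/17); (50/17, -2, 13/17) → (25/17, -1, 39/17)
T4 rotate right-handed about the z-axis with cos θ = -4/5, sin θ = -3/5: (5/17, 5/2, 120/17) → (43/34, -37/17, 120/17); (25/17, -1, 39/17) → (-151/85, -7/85, 39/17)
T5 translate by (-1, 4, 1): (43/34, -37/17, 120/17) → (9/34, 31/17, 137/17); (-151/85, -7/85, 39/17) → (-236/85, 333/85, 56/17)

image vertices: (9/34, 31/17, 137/17), (-236/85, 333/85, 56/17)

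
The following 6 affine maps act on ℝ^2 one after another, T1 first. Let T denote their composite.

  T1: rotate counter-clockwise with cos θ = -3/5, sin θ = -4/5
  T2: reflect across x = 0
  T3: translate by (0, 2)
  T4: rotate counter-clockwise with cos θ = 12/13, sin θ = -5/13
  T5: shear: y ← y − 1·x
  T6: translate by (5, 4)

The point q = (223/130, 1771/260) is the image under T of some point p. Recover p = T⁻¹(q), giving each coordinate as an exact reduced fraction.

T1 = [-3/5 4/5 0; -4/5 -3/5 0; 0 0 1]
T2·T1 = [3/5 -4/5 0; -4/5 -3/5 0; 0 0 1]
T3·…·T1 = [3/5 -4/5 0; -4/5 -3/5 2; 0 0 1]
T4·…·T1 = [16/65 -63/65 10/13; -63/65 -16/65 24/13; 0 0 1]
T5·…·T1 = [16/65 -63/65 10/13; -79/65 47/65 14/13; 0 0 1]
T6·…·T1 = [16/65 -63/65 75/13; -79/65 47/65 66/13; 0 0 1]
det M = -1; M⁻¹ = [-47/65 -63/65 591/65; -79/65 -16/65 537/65; 0 0 1]
M⁻¹ · (223/130, 1771/260)ᵀ = (5/4, 9/2)ᵀ

p = (5/4, 9/2)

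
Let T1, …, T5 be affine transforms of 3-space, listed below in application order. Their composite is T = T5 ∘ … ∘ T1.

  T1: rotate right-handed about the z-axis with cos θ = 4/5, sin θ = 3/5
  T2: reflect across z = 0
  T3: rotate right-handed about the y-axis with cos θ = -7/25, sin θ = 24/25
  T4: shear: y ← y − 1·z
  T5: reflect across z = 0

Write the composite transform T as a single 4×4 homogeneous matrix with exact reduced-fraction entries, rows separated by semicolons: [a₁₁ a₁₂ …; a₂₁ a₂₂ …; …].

T1 = [4/5 -3/5 0 0; 3/5 4/5 0 0; 0 0 1 0; 0 0 0 1]
T2·T1 = [4/5 -3/5 0 0; 3/5 4/5 0 0; 0 0 -1 0; 0 0 0 1]
T3·…·T1 = [-28/125 21/125 -24/25 0; 3/5 4/5 0 0; -96/125 72/125 7/25 0; 0 0 0 1]
T4·…·T1 = [-28/125 21/125 -24/25 0; 171/125 28/125 -7/25 0; -96/125 72/125 7/25 0; 0 0 0 1]
T5·…·T1 = [-28/125 21/125 -24/25 0; 171/125 28/125 -7/25 0; 96/125 -72/125 -7/25 0; 0 0 0 1]

T = [-28/125 21/125 -24/25 0; 171/125 28/125 -7/25 0; 96/125 -72/125 -7/25 0; 0 0 0 1]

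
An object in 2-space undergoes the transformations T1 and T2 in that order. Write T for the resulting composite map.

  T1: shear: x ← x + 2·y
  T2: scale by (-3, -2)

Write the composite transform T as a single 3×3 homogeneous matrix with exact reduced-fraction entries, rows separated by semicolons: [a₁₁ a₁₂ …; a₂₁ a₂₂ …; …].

T = [-3 -6 0; 0 -2 0; 0 0 1]

T1 = [1 2 0; 0 1 0; 0 0 1]
T2·T1 = [-3 -6 0; 0 -2 0; 0 0 1]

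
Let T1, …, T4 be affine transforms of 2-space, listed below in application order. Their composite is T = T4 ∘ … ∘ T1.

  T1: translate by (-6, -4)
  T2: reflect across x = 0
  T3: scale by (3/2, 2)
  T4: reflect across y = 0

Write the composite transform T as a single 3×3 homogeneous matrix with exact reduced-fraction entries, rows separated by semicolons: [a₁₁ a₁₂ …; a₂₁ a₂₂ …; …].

T = [-3/2 0 9; 0 -2 8; 0 0 1]

T1 = [1 0 -6; 0 1 -4; 0 0 1]
T2·T1 = [-1 0 6; 0 1 -4; 0 0 1]
T3·…·T1 = [-3/2 0 9; 0 2 -8; 0 0 1]
T4·…·T1 = [-3/2 0 9; 0 -2 8; 0 0 1]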